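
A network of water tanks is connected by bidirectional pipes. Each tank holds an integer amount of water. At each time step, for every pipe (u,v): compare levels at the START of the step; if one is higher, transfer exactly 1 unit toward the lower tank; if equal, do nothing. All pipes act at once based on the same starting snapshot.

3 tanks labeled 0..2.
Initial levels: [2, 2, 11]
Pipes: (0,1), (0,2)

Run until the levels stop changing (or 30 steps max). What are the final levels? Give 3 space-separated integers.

Step 1: flows [0=1,2->0] -> levels [3 2 10]
Step 2: flows [0->1,2->0] -> levels [3 3 9]
Step 3: flows [0=1,2->0] -> levels [4 3 8]
Step 4: flows [0->1,2->0] -> levels [4 4 7]
Step 5: flows [0=1,2->0] -> levels [5 4 6]
Step 6: flows [0->1,2->0] -> levels [5 5 5]
Step 7: flows [0=1,0=2] -> levels [5 5 5]
  -> stable (no change)

Answer: 5 5 5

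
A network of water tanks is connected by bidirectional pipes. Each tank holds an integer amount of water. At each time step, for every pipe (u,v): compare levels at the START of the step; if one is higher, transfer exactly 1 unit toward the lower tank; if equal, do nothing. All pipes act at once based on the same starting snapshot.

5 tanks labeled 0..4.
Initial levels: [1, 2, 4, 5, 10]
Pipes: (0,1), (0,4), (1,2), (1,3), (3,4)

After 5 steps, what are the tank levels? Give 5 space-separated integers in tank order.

Step 1: flows [1->0,4->0,2->1,3->1,4->3] -> levels [3 3 3 5 8]
Step 2: flows [0=1,4->0,1=2,3->1,4->3] -> levels [4 4 3 5 6]
Step 3: flows [0=1,4->0,1->2,3->1,4->3] -> levels [5 4 4 5 4]
Step 4: flows [0->1,0->4,1=2,3->1,3->4] -> levels [3 6 4 3 6]
Step 5: flows [1->0,4->0,1->2,1->3,4->3] -> levels [5 3 5 5 4]

Answer: 5 3 5 5 4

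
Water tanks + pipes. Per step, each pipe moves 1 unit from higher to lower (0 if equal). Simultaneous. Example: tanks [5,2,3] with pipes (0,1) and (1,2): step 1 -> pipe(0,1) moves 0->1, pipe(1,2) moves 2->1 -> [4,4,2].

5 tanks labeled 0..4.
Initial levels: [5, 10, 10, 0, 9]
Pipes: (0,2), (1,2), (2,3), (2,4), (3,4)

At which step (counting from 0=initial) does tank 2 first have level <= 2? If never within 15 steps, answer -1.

Step 1: flows [2->0,1=2,2->3,2->4,4->3] -> levels [6 10 7 2 9]
Step 2: flows [2->0,1->2,2->3,4->2,4->3] -> levels [7 9 7 4 7]
Step 3: flows [0=2,1->2,2->3,2=4,4->3] -> levels [7 8 7 6 6]
Step 4: flows [0=2,1->2,2->3,2->4,3=4] -> levels [7 7 6 7 7]
Step 5: flows [0->2,1->2,3->2,4->2,3=4] -> levels [6 6 10 6 6]
Step 6: flows [2->0,2->1,2->3,2->4,3=4] -> levels [7 7 6 7 7]
  -> period-2 cycle (repeats step 4); tank 2 never drops to <=2
Tank 2 never reaches <=2 within 15 steps

Answer: -1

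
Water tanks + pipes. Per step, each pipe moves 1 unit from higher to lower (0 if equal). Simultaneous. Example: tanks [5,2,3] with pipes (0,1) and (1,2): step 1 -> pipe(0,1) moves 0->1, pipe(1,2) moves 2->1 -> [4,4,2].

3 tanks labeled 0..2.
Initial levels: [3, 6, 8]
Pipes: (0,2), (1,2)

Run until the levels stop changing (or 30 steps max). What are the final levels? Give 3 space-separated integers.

Answer: 5 5 7

Derivation:
Step 1: flows [2->0,2->1] -> levels [4 7 6]
Step 2: flows [2->0,1->2] -> levels [5 6 6]
Step 3: flows [2->0,1=2] -> levels [6 6 5]
Step 4: flows [0->2,1->2] -> levels [5 5 7]
Step 5: flows [2->0,2->1] -> levels [6 6 5]
  -> period-2 cycle: step 5 state = step 3 state; never stabilizes
  -> state at step 30: (30-3) mod 2 = 1, same as step 4 -> [5 5 7]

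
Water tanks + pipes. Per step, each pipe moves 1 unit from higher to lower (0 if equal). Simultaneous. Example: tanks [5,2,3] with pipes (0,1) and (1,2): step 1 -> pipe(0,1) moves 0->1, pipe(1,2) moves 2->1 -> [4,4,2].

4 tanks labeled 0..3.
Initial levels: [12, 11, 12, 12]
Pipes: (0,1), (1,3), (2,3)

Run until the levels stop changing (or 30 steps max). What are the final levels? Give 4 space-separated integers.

Step 1: flows [0->1,3->1,2=3] -> levels [11 13 12 11]
Step 2: flows [1->0,1->3,2->3] -> levels [12 11 11 13]
Step 3: flows [0->1,3->1,3->2] -> levels [11 13 12 11]
  -> period-2 cycle: step 3 state = step 1 state; never stabilizes
  -> state at step 30: (30-1) mod 2 = 1, same as step 2 -> [12 11 11 13]

Answer: 12 11 11 13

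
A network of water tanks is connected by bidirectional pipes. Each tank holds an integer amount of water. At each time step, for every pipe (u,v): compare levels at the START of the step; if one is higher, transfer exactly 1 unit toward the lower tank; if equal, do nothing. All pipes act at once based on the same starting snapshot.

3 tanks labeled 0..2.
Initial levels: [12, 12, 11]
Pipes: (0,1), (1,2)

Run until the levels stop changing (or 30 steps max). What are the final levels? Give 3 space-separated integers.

Step 1: flows [0=1,1->2] -> levels [12 11 12]
Step 2: flows [0->1,2->1] -> levels [11 13 11]
Step 3: flows [1->0,1->2] -> levels [12 11 12]
  -> period-2 cycle: step 3 state = step 1 state; never stabilizes
  -> state at step 30: (30-1) mod 2 = 1, same as step 2 -> [11 13 11]

Answer: 11 13 11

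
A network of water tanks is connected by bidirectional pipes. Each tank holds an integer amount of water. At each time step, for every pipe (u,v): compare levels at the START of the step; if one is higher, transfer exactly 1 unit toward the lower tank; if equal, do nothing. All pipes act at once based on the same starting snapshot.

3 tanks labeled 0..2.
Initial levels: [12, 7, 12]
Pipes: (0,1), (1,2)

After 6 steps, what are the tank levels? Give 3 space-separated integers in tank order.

Answer: 10 11 10

Derivation:
Step 1: flows [0->1,2->1] -> levels [11 9 11]
Step 2: flows [0->1,2->1] -> levels [10 11 10]
Step 3: flows [1->0,1->2] -> levels [11 9 11]
  -> period-2 cycle: step 3 state = step 1 state
  -> state at step 6: (6-1) mod 2 = 1, same as step 2 -> [10 11 10]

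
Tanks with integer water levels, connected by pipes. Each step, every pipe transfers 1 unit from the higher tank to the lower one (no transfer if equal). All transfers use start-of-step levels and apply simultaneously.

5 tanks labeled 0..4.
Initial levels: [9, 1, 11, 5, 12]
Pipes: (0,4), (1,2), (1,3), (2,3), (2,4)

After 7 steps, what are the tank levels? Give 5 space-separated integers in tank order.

Answer: 9 6 9 6 8

Derivation:
Step 1: flows [4->0,2->1,3->1,2->3,4->2] -> levels [10 3 10 5 10]
Step 2: flows [0=4,2->1,3->1,2->3,2=4] -> levels [10 5 8 5 10]
Step 3: flows [0=4,2->1,1=3,2->3,4->2] -> levels [10 6 7 6 9]
Step 4: flows [0->4,2->1,1=3,2->3,4->2] -> levels [9 7 6 7 9]
Step 5: flows [0=4,1->2,1=3,3->2,4->2] -> levels [9 6 9 6 8]
Step 6: flows [0->4,2->1,1=3,2->3,2->4] -> levels [8 7 6 7 10]
Step 7: flows [4->0,1->2,1=3,3->2,4->2] -> levels [9 6 9 6 8]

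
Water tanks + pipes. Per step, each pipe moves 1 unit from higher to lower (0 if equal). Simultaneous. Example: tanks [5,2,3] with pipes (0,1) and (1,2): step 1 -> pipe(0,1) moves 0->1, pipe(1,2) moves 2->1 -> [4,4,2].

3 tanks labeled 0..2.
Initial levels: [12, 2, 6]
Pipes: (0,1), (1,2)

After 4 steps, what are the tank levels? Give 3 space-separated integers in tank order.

Step 1: flows [0->1,2->1] -> levels [11 4 5]
Step 2: flows [0->1,2->1] -> levels [10 6 4]
Step 3: flows [0->1,1->2] -> levels [9 6 5]
Step 4: flows [0->1,1->2] -> levels [8 6 6]

Answer: 8 6 6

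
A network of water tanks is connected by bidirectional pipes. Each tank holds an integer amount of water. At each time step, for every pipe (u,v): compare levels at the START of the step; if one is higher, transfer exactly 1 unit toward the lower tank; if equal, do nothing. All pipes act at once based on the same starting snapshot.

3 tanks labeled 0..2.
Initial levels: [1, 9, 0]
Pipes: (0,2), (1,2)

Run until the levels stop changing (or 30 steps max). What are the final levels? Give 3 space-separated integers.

Step 1: flows [0->2,1->2] -> levels [0 8 2]
Step 2: flows [2->0,1->2] -> levels [1 7 2]
Step 3: flows [2->0,1->2] -> levels [2 6 2]
Step 4: flows [0=2,1->2] -> levels [2 5 3]
Step 5: flows [2->0,1->2] -> levels [3 4 3]
Step 6: flows [0=2,1->2] -> levels [3 3 4]
Step 7: flows [2->0,2->1] -> levels [4 4 2]
Step 8: flows [0->2,1->2] -> levels [3 3 4]
  -> period-2 cycle: step 8 state = step 6 state; never stabilizes
  -> state at step 30: (30-6) mod 2 = 0, same as step 6 -> [3 3 4]

Answer: 3 3 4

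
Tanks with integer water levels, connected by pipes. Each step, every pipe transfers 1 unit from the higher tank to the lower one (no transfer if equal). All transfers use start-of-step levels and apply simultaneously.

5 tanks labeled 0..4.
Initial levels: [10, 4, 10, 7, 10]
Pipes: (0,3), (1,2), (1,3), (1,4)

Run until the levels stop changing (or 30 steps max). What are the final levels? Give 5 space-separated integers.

Step 1: flows [0->3,2->1,3->1,4->1] -> levels [9 7 9 7 9]
Step 2: flows [0->3,2->1,1=3,4->1] -> levels [8 9 8 8 8]
Step 3: flows [0=3,1->2,1->3,1->4] -> levels [8 6 9 9 9]
Step 4: flows [3->0,2->1,3->1,4->1] -> levels [9 9 8 7 8]
Step 5: flows [0->3,1->2,1->3,1->4] -> levels [8 6 9 9 9]
  -> period-2 cycle: step 5 state = step 3 state; never stabilizes
  -> state at step 30: (30-3) mod 2 = 1, same as step 4 -> [9 9 8 7 8]

Answer: 9 9 8 7 8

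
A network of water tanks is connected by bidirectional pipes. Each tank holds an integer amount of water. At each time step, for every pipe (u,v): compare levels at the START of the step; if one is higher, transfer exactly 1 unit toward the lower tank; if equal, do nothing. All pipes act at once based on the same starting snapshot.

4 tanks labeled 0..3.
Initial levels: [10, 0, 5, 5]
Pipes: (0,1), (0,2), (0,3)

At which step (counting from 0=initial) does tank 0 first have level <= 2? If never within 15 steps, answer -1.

Step 1: flows [0->1,0->2,0->3] -> levels [7 1 6 6]
Step 2: flows [0->1,0->2,0->3] -> levels [4 2 7 7]
Step 3: flows [0->1,2->0,3->0] -> levels [5 3 6 6]
Step 4: flows [0->1,2->0,3->0] -> levels [6 4 5 5]
Step 5: flows [0->1,0->2,0->3] -> levels [3 5 6 6]
Step 6: flows [1->0,2->0,3->0] -> levels [6 4 5 5]
  -> period-2 cycle (repeats step 4); tank 0 never drops to <=2
Tank 0 never reaches <=2 within 15 steps

Answer: -1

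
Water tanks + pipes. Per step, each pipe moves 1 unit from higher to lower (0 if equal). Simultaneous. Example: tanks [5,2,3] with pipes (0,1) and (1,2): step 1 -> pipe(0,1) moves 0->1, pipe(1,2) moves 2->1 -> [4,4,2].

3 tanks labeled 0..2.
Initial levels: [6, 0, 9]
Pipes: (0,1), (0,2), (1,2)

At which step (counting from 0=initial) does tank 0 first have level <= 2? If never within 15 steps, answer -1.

Answer: -1

Derivation:
Step 1: flows [0->1,2->0,2->1] -> levels [6 2 7]
Step 2: flows [0->1,2->0,2->1] -> levels [6 4 5]
Step 3: flows [0->1,0->2,2->1] -> levels [4 6 5]
Step 4: flows [1->0,2->0,1->2] -> levels [6 4 5]
  -> period-2 cycle (repeats step 2); tank 0 never drops to <=2
Tank 0 never reaches <=2 within 15 steps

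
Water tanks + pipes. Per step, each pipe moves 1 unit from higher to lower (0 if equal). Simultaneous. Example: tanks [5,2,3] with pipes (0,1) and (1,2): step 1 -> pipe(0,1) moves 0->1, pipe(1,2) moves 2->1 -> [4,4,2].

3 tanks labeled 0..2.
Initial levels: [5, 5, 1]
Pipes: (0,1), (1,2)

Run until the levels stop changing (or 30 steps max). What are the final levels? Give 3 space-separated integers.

Answer: 3 5 3

Derivation:
Step 1: flows [0=1,1->2] -> levels [5 4 2]
Step 2: flows [0->1,1->2] -> levels [4 4 3]
Step 3: flows [0=1,1->2] -> levels [4 3 4]
Step 4: flows [0->1,2->1] -> levels [3 5 3]
Step 5: flows [1->0,1->2] -> levels [4 3 4]
  -> period-2 cycle: step 5 state = step 3 state; never stabilizes
  -> state at step 30: (30-3) mod 2 = 1, same as step 4 -> [3 5 3]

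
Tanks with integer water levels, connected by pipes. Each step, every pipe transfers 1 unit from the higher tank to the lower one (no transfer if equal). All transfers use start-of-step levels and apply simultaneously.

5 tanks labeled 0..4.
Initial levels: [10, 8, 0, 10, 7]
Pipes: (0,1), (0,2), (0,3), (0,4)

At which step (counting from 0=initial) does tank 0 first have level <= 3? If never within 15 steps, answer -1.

Answer: -1

Derivation:
Step 1: flows [0->1,0->2,0=3,0->4] -> levels [7 9 1 10 8]
Step 2: flows [1->0,0->2,3->0,4->0] -> levels [9 8 2 9 7]
Step 3: flows [0->1,0->2,0=3,0->4] -> levels [6 9 3 9 8]
Step 4: flows [1->0,0->2,3->0,4->0] -> levels [8 8 4 8 7]
Step 5: flows [0=1,0->2,0=3,0->4] -> levels [6 8 5 8 8]
Step 6: flows [1->0,0->2,3->0,4->0] -> levels [8 7 6 7 7]
Step 7: flows [0->1,0->2,0->3,0->4] -> levels [4 8 7 8 8]
Step 8: flows [1->0,2->0,3->0,4->0] -> levels [8 7 6 7 7]
  -> period-2 cycle (repeats step 6); tank 0 never drops to <=3
Tank 0 never reaches <=3 within 15 steps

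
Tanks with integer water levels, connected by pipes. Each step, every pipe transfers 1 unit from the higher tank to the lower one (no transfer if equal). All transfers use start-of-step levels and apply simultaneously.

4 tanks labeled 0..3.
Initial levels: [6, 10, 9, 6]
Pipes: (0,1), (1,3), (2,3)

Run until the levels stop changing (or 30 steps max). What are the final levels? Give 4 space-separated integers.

Answer: 8 7 7 9

Derivation:
Step 1: flows [1->0,1->3,2->3] -> levels [7 8 8 8]
Step 2: flows [1->0,1=3,2=3] -> levels [8 7 8 8]
Step 3: flows [0->1,3->1,2=3] -> levels [7 9 8 7]
Step 4: flows [1->0,1->3,2->3] -> levels [8 7 7 9]
Step 5: flows [0->1,3->1,3->2] -> levels [7 9 8 7]
  -> period-2 cycle: step 5 state = step 3 state; never stabilizes
  -> state at step 30: (30-3) mod 2 = 1, same as step 4 -> [8 7 7 9]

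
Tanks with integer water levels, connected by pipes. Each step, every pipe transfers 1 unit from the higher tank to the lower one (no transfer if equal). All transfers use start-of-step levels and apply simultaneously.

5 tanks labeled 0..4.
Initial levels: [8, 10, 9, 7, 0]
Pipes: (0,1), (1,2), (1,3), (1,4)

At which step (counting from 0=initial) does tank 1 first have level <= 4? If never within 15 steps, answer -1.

Answer: 7

Derivation:
Step 1: flows [1->0,1->2,1->3,1->4] -> levels [9 6 10 8 1]
Step 2: flows [0->1,2->1,3->1,1->4] -> levels [8 8 9 7 2]
Step 3: flows [0=1,2->1,1->3,1->4] -> levels [8 7 8 8 3]
Step 4: flows [0->1,2->1,3->1,1->4] -> levels [7 9 7 7 4]
Step 5: flows [1->0,1->2,1->3,1->4] -> levels [8 5 8 8 5]
Step 6: flows [0->1,2->1,3->1,1=4] -> levels [7 8 7 7 5]
Step 7: flows [1->0,1->2,1->3,1->4] -> levels [8 4 8 8 6]
Tank 1 first reaches <=4 at step 7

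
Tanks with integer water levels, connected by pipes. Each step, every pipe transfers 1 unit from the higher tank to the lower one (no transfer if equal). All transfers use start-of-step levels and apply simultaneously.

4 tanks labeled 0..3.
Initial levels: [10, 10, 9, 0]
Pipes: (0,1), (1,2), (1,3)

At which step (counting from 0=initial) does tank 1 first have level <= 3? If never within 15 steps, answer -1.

Step 1: flows [0=1,1->2,1->3] -> levels [10 8 10 1]
Step 2: flows [0->1,2->1,1->3] -> levels [9 9 9 2]
Step 3: flows [0=1,1=2,1->3] -> levels [9 8 9 3]
Step 4: flows [0->1,2->1,1->3] -> levels [8 9 8 4]
Step 5: flows [1->0,1->2,1->3] -> levels [9 6 9 5]
Step 6: flows [0->1,2->1,1->3] -> levels [8 7 8 6]
Step 7: flows [0->1,2->1,1->3] -> levels [7 8 7 7]
Step 8: flows [1->0,1->2,1->3] -> levels [8 5 8 8]
Step 9: flows [0->1,2->1,3->1] -> levels [7 8 7 7]
  -> period-2 cycle (repeats step 7); tank 1 never drops to <=3
Tank 1 never reaches <=3 within 15 steps

Answer: -1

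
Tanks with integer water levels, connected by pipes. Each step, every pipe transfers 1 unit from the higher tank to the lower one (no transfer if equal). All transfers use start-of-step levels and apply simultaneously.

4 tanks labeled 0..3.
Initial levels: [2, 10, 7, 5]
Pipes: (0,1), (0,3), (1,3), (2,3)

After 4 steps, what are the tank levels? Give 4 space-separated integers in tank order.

Step 1: flows [1->0,3->0,1->3,2->3] -> levels [4 8 6 6]
Step 2: flows [1->0,3->0,1->3,2=3] -> levels [6 6 6 6]
Step 3: flows [0=1,0=3,1=3,2=3] -> levels [6 6 6 6]
  -> stable; steps 4..4 unchanged -> [6 6 6 6]

Answer: 6 6 6 6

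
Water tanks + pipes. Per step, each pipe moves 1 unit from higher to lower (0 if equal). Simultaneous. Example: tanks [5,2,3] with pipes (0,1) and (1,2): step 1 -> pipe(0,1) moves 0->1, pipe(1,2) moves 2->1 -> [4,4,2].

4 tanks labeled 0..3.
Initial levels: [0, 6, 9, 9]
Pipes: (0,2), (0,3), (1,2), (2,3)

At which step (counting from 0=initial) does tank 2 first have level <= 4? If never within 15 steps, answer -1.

Answer: -1

Derivation:
Step 1: flows [2->0,3->0,2->1,2=3] -> levels [2 7 7 8]
Step 2: flows [2->0,3->0,1=2,3->2] -> levels [4 7 7 6]
Step 3: flows [2->0,3->0,1=2,2->3] -> levels [6 7 5 6]
Step 4: flows [0->2,0=3,1->2,3->2] -> levels [5 6 8 5]
Step 5: flows [2->0,0=3,2->1,2->3] -> levels [6 7 5 6]
  -> period-2 cycle (repeats step 3); tank 2 never drops to <=4
Tank 2 never reaches <=4 within 15 steps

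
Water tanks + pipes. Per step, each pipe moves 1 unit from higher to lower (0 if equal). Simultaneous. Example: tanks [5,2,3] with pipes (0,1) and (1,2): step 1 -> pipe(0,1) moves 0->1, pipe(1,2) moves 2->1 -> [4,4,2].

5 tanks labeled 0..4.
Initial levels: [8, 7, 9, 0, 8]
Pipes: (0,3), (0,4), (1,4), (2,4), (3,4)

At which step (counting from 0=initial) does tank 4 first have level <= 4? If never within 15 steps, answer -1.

Step 1: flows [0->3,0=4,4->1,2->4,4->3] -> levels [7 8 8 2 7]
Step 2: flows [0->3,0=4,1->4,2->4,4->3] -> levels [6 7 7 4 8]
Step 3: flows [0->3,4->0,4->1,4->2,4->3] -> levels [6 8 8 6 4]
Tank 4 first reaches <=4 at step 3

Answer: 3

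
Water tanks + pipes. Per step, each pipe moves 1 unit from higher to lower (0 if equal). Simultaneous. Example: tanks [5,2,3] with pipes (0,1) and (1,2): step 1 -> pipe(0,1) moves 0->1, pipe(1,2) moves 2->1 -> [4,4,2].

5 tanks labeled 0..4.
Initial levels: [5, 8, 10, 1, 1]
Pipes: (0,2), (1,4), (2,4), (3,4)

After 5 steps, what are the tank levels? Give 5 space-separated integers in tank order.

Step 1: flows [2->0,1->4,2->4,3=4] -> levels [6 7 8 1 3]
Step 2: flows [2->0,1->4,2->4,4->3] -> levels [7 6 6 2 4]
Step 3: flows [0->2,1->4,2->4,4->3] -> levels [6 5 6 3 5]
Step 4: flows [0=2,1=4,2->4,4->3] -> levels [6 5 5 4 5]
Step 5: flows [0->2,1=4,2=4,4->3] -> levels [5 5 6 5 4]

Answer: 5 5 6 5 4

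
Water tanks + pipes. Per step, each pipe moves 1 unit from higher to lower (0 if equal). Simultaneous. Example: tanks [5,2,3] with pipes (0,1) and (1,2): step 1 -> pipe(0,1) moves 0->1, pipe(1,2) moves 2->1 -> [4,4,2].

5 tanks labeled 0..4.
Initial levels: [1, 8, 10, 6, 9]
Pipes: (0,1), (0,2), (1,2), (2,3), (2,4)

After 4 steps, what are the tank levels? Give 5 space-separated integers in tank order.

Step 1: flows [1->0,2->0,2->1,2->3,2->4] -> levels [3 8 6 7 10]
Step 2: flows [1->0,2->0,1->2,3->2,4->2] -> levels [5 6 8 6 9]
Step 3: flows [1->0,2->0,2->1,2->3,4->2] -> levels [7 6 6 7 8]
Step 4: flows [0->1,0->2,1=2,3->2,4->2] -> levels [5 7 9 6 7]

Answer: 5 7 9 6 7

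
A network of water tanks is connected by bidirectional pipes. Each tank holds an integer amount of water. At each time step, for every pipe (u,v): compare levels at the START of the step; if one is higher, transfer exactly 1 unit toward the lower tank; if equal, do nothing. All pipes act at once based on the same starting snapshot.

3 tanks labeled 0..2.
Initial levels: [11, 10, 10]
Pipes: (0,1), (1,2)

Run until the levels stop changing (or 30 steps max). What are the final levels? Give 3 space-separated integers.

Answer: 11 9 11

Derivation:
Step 1: flows [0->1,1=2] -> levels [10 11 10]
Step 2: flows [1->0,1->2] -> levels [11 9 11]
Step 3: flows [0->1,2->1] -> levels [10 11 10]
  -> period-2 cycle: step 3 state = step 1 state; never stabilizes
  -> state at step 30: (30-1) mod 2 = 1, same as step 2 -> [11 9 11]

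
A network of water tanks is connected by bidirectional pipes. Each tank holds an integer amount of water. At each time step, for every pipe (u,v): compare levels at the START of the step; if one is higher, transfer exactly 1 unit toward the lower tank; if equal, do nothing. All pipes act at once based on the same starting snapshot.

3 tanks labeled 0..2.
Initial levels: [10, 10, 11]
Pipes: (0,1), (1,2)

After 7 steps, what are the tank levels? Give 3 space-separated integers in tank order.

Answer: 10 11 10

Derivation:
Step 1: flows [0=1,2->1] -> levels [10 11 10]
Step 2: flows [1->0,1->2] -> levels [11 9 11]
Step 3: flows [0->1,2->1] -> levels [10 11 10]
  -> period-2 cycle: step 3 state = step 1 state
  -> state at step 7: (7-1) mod 2 = 0, same as step 1 -> [10 11 10]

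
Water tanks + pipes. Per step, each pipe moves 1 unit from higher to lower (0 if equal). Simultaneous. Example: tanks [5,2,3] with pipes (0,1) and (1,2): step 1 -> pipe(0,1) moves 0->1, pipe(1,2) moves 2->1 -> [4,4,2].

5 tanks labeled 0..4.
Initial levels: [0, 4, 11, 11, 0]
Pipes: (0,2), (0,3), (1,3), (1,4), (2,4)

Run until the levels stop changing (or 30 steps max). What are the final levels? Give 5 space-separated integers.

Answer: 4 5 6 6 5

Derivation:
Step 1: flows [2->0,3->0,3->1,1->4,2->4] -> levels [2 4 9 9 2]
Step 2: flows [2->0,3->0,3->1,1->4,2->4] -> levels [4 4 7 7 4]
Step 3: flows [2->0,3->0,3->1,1=4,2->4] -> levels [6 5 5 5 5]
Step 4: flows [0->2,0->3,1=3,1=4,2=4] -> levels [4 5 6 6 5]
Step 5: flows [2->0,3->0,3->1,1=4,2->4] -> levels [6 6 4 4 6]
Step 6: flows [0->2,0->3,1->3,1=4,4->2] -> levels [4 5 6 6 5]
  -> period-2 cycle: step 6 state = step 4 state; never stabilizes
  -> state at step 30: (30-4) mod 2 = 0, same as step 4 -> [4 5 6 6 5]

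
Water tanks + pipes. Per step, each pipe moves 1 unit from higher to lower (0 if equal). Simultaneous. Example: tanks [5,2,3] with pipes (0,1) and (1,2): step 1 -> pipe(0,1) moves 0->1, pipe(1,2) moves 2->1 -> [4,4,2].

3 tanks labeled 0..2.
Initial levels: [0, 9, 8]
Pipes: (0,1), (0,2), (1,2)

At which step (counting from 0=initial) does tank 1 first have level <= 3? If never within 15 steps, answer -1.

Step 1: flows [1->0,2->0,1->2] -> levels [2 7 8]
Step 2: flows [1->0,2->0,2->1] -> levels [4 7 6]
Step 3: flows [1->0,2->0,1->2] -> levels [6 5 6]
Step 4: flows [0->1,0=2,2->1] -> levels [5 7 5]
Step 5: flows [1->0,0=2,1->2] -> levels [6 5 6]
  -> period-2 cycle (repeats step 3); tank 1 never drops to <=3
Tank 1 never reaches <=3 within 15 steps

Answer: -1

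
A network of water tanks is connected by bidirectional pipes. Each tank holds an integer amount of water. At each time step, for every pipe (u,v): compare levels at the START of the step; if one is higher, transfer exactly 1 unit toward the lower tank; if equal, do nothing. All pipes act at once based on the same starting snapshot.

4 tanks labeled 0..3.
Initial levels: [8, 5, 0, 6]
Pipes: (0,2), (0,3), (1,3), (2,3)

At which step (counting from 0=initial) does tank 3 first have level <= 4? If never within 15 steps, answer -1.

Answer: 3

Derivation:
Step 1: flows [0->2,0->3,3->1,3->2] -> levels [6 6 2 5]
Step 2: flows [0->2,0->3,1->3,3->2] -> levels [4 5 4 6]
Step 3: flows [0=2,3->0,3->1,3->2] -> levels [5 6 5 3]
Tank 3 first reaches <=4 at step 3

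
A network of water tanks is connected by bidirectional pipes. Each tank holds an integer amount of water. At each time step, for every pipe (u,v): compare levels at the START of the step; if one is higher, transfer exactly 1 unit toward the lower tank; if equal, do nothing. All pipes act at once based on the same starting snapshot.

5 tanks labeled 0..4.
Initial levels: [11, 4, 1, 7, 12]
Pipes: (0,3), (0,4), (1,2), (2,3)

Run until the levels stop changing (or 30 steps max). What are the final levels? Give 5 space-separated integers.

Answer: 6 6 8 7 8

Derivation:
Step 1: flows [0->3,4->0,1->2,3->2] -> levels [11 3 3 7 11]
Step 2: flows [0->3,0=4,1=2,3->2] -> levels [10 3 4 7 11]
Step 3: flows [0->3,4->0,2->1,3->2] -> levels [10 4 4 7 10]
Step 4: flows [0->3,0=4,1=2,3->2] -> levels [9 4 5 7 10]
Step 5: flows [0->3,4->0,2->1,3->2] -> levels [9 5 5 7 9]
Step 6: flows [0->3,0=4,1=2,3->2] -> levels [8 5 6 7 9]
Step 7: flows [0->3,4->0,2->1,3->2] -> levels [8 6 6 7 8]
Step 8: flows [0->3,0=4,1=2,3->2] -> levels [7 6 7 7 8]
Step 9: flows [0=3,4->0,2->1,2=3] -> levels [8 7 6 7 7]
Step 10: flows [0->3,0->4,1->2,3->2] -> levels [6 6 8 7 8]
Step 11: flows [3->0,4->0,2->1,2->3] -> levels [8 7 6 7 7]
  -> period-2 cycle: step 11 state = step 9 state; never stabilizes
  -> state at step 30: (30-9) mod 2 = 1, same as step 10 -> [6 6 8 7 8]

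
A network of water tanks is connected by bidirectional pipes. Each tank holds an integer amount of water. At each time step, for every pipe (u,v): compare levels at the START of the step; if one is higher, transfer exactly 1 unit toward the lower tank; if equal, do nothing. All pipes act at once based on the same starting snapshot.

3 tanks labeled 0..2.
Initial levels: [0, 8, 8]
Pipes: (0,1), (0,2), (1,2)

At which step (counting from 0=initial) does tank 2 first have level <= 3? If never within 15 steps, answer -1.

Step 1: flows [1->0,2->0,1=2] -> levels [2 7 7]
Step 2: flows [1->0,2->0,1=2] -> levels [4 6 6]
Step 3: flows [1->0,2->0,1=2] -> levels [6 5 5]
Step 4: flows [0->1,0->2,1=2] -> levels [4 6 6]
  -> period-2 cycle (repeats step 2); tank 2 never drops to <=3
Tank 2 never reaches <=3 within 15 steps

Answer: -1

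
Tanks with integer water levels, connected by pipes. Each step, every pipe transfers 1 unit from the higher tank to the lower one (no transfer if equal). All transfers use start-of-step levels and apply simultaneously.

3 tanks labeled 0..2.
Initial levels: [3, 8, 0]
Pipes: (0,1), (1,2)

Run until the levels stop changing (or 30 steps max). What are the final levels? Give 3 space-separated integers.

Answer: 4 3 4

Derivation:
Step 1: flows [1->0,1->2] -> levels [4 6 1]
Step 2: flows [1->0,1->2] -> levels [5 4 2]
Step 3: flows [0->1,1->2] -> levels [4 4 3]
Step 4: flows [0=1,1->2] -> levels [4 3 4]
Step 5: flows [0->1,2->1] -> levels [3 5 3]
Step 6: flows [1->0,1->2] -> levels [4 3 4]
  -> period-2 cycle: step 6 state = step 4 state; never stabilizes
  -> state at step 30: (30-4) mod 2 = 0, same as step 4 -> [4 3 4]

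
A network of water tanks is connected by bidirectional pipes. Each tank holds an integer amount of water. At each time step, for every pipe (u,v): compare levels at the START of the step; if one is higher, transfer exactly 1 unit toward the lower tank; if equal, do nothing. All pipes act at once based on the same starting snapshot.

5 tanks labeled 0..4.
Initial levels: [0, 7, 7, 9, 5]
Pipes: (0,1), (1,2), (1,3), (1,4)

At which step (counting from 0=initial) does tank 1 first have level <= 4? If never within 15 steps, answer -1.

Step 1: flows [1->0,1=2,3->1,1->4] -> levels [1 6 7 8 6]
Step 2: flows [1->0,2->1,3->1,1=4] -> levels [2 7 6 7 6]
Step 3: flows [1->0,1->2,1=3,1->4] -> levels [3 4 7 7 7]
Tank 1 first reaches <=4 at step 3

Answer: 3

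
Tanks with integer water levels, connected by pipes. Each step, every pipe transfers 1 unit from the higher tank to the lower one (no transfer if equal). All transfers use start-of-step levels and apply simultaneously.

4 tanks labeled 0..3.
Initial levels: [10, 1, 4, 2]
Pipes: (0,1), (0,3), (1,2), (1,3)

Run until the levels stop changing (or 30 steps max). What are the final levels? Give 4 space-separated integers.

Step 1: flows [0->1,0->3,2->1,3->1] -> levels [8 4 3 2]
Step 2: flows [0->1,0->3,1->2,1->3] -> levels [6 3 4 4]
Step 3: flows [0->1,0->3,2->1,3->1] -> levels [4 6 3 4]
Step 4: flows [1->0,0=3,1->2,1->3] -> levels [5 3 4 5]
Step 5: flows [0->1,0=3,2->1,3->1] -> levels [4 6 3 4]
  -> period-2 cycle: step 5 state = step 3 state; never stabilizes
  -> state at step 30: (30-3) mod 2 = 1, same as step 4 -> [5 3 4 5]

Answer: 5 3 4 5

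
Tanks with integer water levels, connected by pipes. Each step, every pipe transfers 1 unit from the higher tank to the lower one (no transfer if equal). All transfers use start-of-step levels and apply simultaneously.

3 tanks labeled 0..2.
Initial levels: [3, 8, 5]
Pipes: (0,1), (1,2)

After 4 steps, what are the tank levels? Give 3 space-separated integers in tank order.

Answer: 6 4 6

Derivation:
Step 1: flows [1->0,1->2] -> levels [4 6 6]
Step 2: flows [1->0,1=2] -> levels [5 5 6]
Step 3: flows [0=1,2->1] -> levels [5 6 5]
Step 4: flows [1->0,1->2] -> levels [6 4 6]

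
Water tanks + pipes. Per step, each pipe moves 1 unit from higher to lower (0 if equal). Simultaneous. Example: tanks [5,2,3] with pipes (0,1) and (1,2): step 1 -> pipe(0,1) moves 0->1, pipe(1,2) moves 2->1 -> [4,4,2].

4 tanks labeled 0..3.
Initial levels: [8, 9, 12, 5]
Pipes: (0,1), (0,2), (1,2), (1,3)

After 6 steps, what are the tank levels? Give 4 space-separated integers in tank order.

Step 1: flows [1->0,2->0,2->1,1->3] -> levels [10 8 10 6]
Step 2: flows [0->1,0=2,2->1,1->3] -> levels [9 9 9 7]
Step 3: flows [0=1,0=2,1=2,1->3] -> levels [9 8 9 8]
Step 4: flows [0->1,0=2,2->1,1=3] -> levels [8 10 8 8]
Step 5: flows [1->0,0=2,1->2,1->3] -> levels [9 7 9 9]
Step 6: flows [0->1,0=2,2->1,3->1] -> levels [8 10 8 8]

Answer: 8 10 8 8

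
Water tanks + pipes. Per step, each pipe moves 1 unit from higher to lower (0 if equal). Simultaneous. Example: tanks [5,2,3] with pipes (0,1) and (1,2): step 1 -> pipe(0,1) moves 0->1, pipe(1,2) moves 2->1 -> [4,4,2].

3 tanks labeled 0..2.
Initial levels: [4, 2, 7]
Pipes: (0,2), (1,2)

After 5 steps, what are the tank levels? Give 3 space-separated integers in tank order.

Step 1: flows [2->0,2->1] -> levels [5 3 5]
Step 2: flows [0=2,2->1] -> levels [5 4 4]
Step 3: flows [0->2,1=2] -> levels [4 4 5]
Step 4: flows [2->0,2->1] -> levels [5 5 3]
Step 5: flows [0->2,1->2] -> levels [4 4 5]

Answer: 4 4 5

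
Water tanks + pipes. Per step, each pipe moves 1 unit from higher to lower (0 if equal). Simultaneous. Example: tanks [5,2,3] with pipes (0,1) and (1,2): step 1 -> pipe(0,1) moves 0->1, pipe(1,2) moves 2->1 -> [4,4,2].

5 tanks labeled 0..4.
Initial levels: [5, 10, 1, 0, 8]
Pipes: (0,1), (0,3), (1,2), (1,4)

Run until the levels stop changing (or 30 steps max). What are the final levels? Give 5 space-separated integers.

Answer: 4 7 4 5 4

Derivation:
Step 1: flows [1->0,0->3,1->2,1->4] -> levels [5 7 2 1 9]
Step 2: flows [1->0,0->3,1->2,4->1] -> levels [5 6 3 2 8]
Step 3: flows [1->0,0->3,1->2,4->1] -> levels [5 5 4 3 7]
Step 4: flows [0=1,0->3,1->2,4->1] -> levels [4 5 5 4 6]
Step 5: flows [1->0,0=3,1=2,4->1] -> levels [5 5 5 4 5]
Step 6: flows [0=1,0->3,1=2,1=4] -> levels [4 5 5 5 5]
Step 7: flows [1->0,3->0,1=2,1=4] -> levels [6 4 5 4 5]
Step 8: flows [0->1,0->3,2->1,4->1] -> levels [4 7 4 5 4]
Step 9: flows [1->0,3->0,1->2,1->4] -> levels [6 4 5 4 5]
  -> period-2 cycle: step 9 state = step 7 state; never stabilizes
  -> state at step 30: (30-7) mod 2 = 1, same as step 8 -> [4 7 4 5 4]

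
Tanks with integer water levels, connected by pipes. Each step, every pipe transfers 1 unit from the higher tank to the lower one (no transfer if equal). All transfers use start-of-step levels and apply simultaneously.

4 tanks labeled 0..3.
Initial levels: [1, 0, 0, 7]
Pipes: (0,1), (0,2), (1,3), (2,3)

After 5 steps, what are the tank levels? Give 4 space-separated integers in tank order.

Answer: 3 2 2 1

Derivation:
Step 1: flows [0->1,0->2,3->1,3->2] -> levels [-1 2 2 5]
Step 2: flows [1->0,2->0,3->1,3->2] -> levels [1 2 2 3]
Step 3: flows [1->0,2->0,3->1,3->2] -> levels [3 2 2 1]
Step 4: flows [0->1,0->2,1->3,2->3] -> levels [1 2 2 3]
  -> period-2 cycle: step 4 state = step 2 state
  -> state at step 5: (5-2) mod 2 = 1, same as step 3 -> [3 2 2 1]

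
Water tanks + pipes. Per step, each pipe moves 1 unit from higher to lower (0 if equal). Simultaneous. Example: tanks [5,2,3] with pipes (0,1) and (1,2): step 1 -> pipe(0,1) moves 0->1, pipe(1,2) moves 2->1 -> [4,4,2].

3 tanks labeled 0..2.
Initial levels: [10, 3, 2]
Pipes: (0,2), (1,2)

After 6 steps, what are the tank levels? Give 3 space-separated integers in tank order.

Answer: 5 5 5

Derivation:
Step 1: flows [0->2,1->2] -> levels [9 2 4]
Step 2: flows [0->2,2->1] -> levels [8 3 4]
Step 3: flows [0->2,2->1] -> levels [7 4 4]
Step 4: flows [0->2,1=2] -> levels [6 4 5]
Step 5: flows [0->2,2->1] -> levels [5 5 5]
Step 6: flows [0=2,1=2] -> levels [5 5 5]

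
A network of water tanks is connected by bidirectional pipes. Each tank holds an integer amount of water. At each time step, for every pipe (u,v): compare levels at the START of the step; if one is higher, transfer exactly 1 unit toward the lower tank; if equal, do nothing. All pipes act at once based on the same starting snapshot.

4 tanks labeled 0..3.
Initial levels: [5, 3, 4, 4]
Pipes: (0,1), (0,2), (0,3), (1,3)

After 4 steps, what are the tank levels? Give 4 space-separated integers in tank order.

Step 1: flows [0->1,0->2,0->3,3->1] -> levels [2 5 5 4]
Step 2: flows [1->0,2->0,3->0,1->3] -> levels [5 3 4 4]
  -> period-2 cycle: step 2 state = step 0 state
  -> state at step 4: (4-0) mod 2 = 0, same as step 0 -> [5 3 4 4]

Answer: 5 3 4 4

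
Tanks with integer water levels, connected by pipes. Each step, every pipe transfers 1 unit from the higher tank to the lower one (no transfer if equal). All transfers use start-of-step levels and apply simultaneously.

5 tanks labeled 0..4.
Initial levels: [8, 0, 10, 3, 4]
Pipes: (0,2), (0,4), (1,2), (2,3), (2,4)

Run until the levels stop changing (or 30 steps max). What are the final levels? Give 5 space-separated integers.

Answer: 6 4 3 6 6

Derivation:
Step 1: flows [2->0,0->4,2->1,2->3,2->4] -> levels [8 1 6 4 6]
Step 2: flows [0->2,0->4,2->1,2->3,2=4] -> levels [6 2 5 5 7]
Step 3: flows [0->2,4->0,2->1,2=3,4->2] -> levels [6 3 6 5 5]
Step 4: flows [0=2,0->4,2->1,2->3,2->4] -> levels [5 4 3 6 7]
Step 5: flows [0->2,4->0,1->2,3->2,4->2] -> levels [5 3 7 5 5]
Step 6: flows [2->0,0=4,2->1,2->3,2->4] -> levels [6 4 3 6 6]
Step 7: flows [0->2,0=4,1->2,3->2,4->2] -> levels [5 3 7 5 5]
  -> period-2 cycle: step 7 state = step 5 state; never stabilizes
  -> state at step 30: (30-5) mod 2 = 1, same as step 6 -> [6 4 3 6 6]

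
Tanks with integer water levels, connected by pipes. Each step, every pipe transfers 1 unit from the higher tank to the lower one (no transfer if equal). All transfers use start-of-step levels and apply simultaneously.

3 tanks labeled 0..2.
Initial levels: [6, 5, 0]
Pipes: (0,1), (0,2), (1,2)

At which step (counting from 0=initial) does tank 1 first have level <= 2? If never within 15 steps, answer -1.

Step 1: flows [0->1,0->2,1->2] -> levels [4 5 2]
Step 2: flows [1->0,0->2,1->2] -> levels [4 3 4]
Step 3: flows [0->1,0=2,2->1] -> levels [3 5 3]
Step 4: flows [1->0,0=2,1->2] -> levels [4 3 4]
  -> period-2 cycle (repeats step 2); tank 1 never drops to <=2
Tank 1 never reaches <=2 within 15 steps

Answer: -1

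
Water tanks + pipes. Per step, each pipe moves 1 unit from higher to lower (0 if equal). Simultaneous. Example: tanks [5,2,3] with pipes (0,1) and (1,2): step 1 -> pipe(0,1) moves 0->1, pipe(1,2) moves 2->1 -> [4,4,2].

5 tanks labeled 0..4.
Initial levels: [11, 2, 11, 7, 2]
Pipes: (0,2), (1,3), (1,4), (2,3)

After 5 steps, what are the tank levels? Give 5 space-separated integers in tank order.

Answer: 9 5 8 7 4

Derivation:
Step 1: flows [0=2,3->1,1=4,2->3] -> levels [11 3 10 7 2]
Step 2: flows [0->2,3->1,1->4,2->3] -> levels [10 3 10 7 3]
Step 3: flows [0=2,3->1,1=4,2->3] -> levels [10 4 9 7 3]
Step 4: flows [0->2,3->1,1->4,2->3] -> levels [9 4 9 7 4]
Step 5: flows [0=2,3->1,1=4,2->3] -> levels [9 5 8 7 4]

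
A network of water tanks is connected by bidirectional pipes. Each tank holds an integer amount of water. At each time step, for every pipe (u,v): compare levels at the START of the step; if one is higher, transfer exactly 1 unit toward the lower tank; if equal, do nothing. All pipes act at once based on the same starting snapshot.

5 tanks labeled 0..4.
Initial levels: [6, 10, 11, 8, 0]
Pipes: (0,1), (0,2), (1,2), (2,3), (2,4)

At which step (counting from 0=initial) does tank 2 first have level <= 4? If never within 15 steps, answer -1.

Step 1: flows [1->0,2->0,2->1,2->3,2->4] -> levels [8 10 7 9 1]
Step 2: flows [1->0,0->2,1->2,3->2,2->4] -> levels [8 8 9 8 2]
Step 3: flows [0=1,2->0,2->1,2->3,2->4] -> levels [9 9 5 9 3]
Step 4: flows [0=1,0->2,1->2,3->2,2->4] -> levels [8 8 7 8 4]
Step 5: flows [0=1,0->2,1->2,3->2,2->4] -> levels [7 7 9 7 5]
Step 6: flows [0=1,2->0,2->1,2->3,2->4] -> levels [8 8 5 8 6]
Step 7: flows [0=1,0->2,1->2,3->2,4->2] -> levels [7 7 9 7 5]
  -> period-2 cycle (repeats step 5); tank 2 never drops to <=4
Tank 2 never reaches <=4 within 15 steps

Answer: -1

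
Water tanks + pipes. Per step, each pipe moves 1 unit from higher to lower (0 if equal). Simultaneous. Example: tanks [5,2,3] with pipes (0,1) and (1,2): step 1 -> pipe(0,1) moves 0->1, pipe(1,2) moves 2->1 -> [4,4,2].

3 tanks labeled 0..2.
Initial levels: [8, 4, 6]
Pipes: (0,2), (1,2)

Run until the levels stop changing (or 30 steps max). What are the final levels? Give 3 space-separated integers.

Step 1: flows [0->2,2->1] -> levels [7 5 6]
Step 2: flows [0->2,2->1] -> levels [6 6 6]
Step 3: flows [0=2,1=2] -> levels [6 6 6]
  -> stable (no change)

Answer: 6 6 6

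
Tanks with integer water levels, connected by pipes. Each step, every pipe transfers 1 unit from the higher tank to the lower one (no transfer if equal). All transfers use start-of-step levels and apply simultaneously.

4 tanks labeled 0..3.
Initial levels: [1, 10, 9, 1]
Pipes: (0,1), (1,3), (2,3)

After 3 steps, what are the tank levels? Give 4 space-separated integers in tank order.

Answer: 4 4 6 7

Derivation:
Step 1: flows [1->0,1->3,2->3] -> levels [2 8 8 3]
Step 2: flows [1->0,1->3,2->3] -> levels [3 6 7 5]
Step 3: flows [1->0,1->3,2->3] -> levels [4 4 6 7]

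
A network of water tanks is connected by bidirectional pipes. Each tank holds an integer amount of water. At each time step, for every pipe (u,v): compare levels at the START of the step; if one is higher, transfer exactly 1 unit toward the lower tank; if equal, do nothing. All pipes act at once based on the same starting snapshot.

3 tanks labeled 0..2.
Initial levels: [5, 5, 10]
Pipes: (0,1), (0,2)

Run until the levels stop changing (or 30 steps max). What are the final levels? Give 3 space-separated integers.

Answer: 6 7 7

Derivation:
Step 1: flows [0=1,2->0] -> levels [6 5 9]
Step 2: flows [0->1,2->0] -> levels [6 6 8]
Step 3: flows [0=1,2->0] -> levels [7 6 7]
Step 4: flows [0->1,0=2] -> levels [6 7 7]
Step 5: flows [1->0,2->0] -> levels [8 6 6]
Step 6: flows [0->1,0->2] -> levels [6 7 7]
  -> period-2 cycle: step 6 state = step 4 state; never stabilizes
  -> state at step 30: (30-4) mod 2 = 0, same as step 4 -> [6 7 7]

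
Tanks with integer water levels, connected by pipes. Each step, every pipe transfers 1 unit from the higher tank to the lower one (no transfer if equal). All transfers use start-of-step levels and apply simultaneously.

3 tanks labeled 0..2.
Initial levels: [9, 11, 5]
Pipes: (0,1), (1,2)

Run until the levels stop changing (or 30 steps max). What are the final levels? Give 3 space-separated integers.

Answer: 8 9 8

Derivation:
Step 1: flows [1->0,1->2] -> levels [10 9 6]
Step 2: flows [0->1,1->2] -> levels [9 9 7]
Step 3: flows [0=1,1->2] -> levels [9 8 8]
Step 4: flows [0->1,1=2] -> levels [8 9 8]
Step 5: flows [1->0,1->2] -> levels [9 7 9]
Step 6: flows [0->1,2->1] -> levels [8 9 8]
  -> period-2 cycle: step 6 state = step 4 state; never stabilizes
  -> state at step 30: (30-4) mod 2 = 0, same as step 4 -> [8 9 8]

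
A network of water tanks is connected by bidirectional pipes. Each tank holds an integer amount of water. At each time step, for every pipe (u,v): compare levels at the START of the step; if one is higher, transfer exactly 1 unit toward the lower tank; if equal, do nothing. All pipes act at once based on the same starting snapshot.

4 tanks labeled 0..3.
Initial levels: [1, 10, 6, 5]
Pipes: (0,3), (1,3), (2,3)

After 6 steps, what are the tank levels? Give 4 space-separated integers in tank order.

Step 1: flows [3->0,1->3,2->3] -> levels [2 9 5 6]
Step 2: flows [3->0,1->3,3->2] -> levels [3 8 6 5]
Step 3: flows [3->0,1->3,2->3] -> levels [4 7 5 6]
Step 4: flows [3->0,1->3,3->2] -> levels [5 6 6 5]
Step 5: flows [0=3,1->3,2->3] -> levels [5 5 5 7]
Step 6: flows [3->0,3->1,3->2] -> levels [6 6 6 4]

Answer: 6 6 6 4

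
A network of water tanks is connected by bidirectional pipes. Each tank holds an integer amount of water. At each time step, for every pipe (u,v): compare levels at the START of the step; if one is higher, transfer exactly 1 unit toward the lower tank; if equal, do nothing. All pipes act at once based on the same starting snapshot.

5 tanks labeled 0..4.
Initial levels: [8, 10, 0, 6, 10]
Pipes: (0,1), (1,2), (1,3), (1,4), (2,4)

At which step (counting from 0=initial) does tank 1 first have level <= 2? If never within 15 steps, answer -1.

Step 1: flows [1->0,1->2,1->3,1=4,4->2] -> levels [9 7 2 7 9]
Step 2: flows [0->1,1->2,1=3,4->1,4->2] -> levels [8 8 4 7 7]
Step 3: flows [0=1,1->2,1->3,1->4,4->2] -> levels [8 5 6 8 7]
Step 4: flows [0->1,2->1,3->1,4->1,4->2] -> levels [7 9 6 7 5]
Step 5: flows [1->0,1->2,1->3,1->4,2->4] -> levels [8 5 6 8 7]
  -> period-2 cycle (repeats step 3); tank 1 never drops to <=2
Tank 1 never reaches <=2 within 15 steps

Answer: -1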